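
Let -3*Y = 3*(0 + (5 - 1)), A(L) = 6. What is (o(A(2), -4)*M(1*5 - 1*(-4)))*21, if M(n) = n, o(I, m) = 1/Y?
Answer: -189/4 ≈ -47.250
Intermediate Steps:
Y = -4 (Y = -(0 + (5 - 1)) = -(0 + 4) = -4 ≈ -4.0000)
o(I, m) = -¼ (o(I, m) = 1/(-4) = -¼)
(o(A(2), -4)*M(1*5 - 1*(-4)))*21 = -(1*5 - 1*(-4))/4*21 = -(5 + 4)/4*21 = -¼*9*21 = -9/4*21 = -189/4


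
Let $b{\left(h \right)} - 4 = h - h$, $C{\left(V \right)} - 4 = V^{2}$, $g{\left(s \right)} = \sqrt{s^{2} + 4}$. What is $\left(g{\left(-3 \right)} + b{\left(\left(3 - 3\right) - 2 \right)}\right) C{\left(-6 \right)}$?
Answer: $160 + 40 \sqrt{13} \approx 304.22$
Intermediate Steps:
$g{\left(s \right)} = \sqrt{4 + s^{2}}$
$C{\left(V \right)} = 4 + V^{2}$
$b{\left(h \right)} = 4$ ($b{\left(h \right)} = 4 + \left(h - h\right) = 4 + 0 = 4$)
$\left(g{\left(-3 \right)} + b{\left(\left(3 - 3\right) - 2 \right)}\right) C{\left(-6 \right)} = \left(\sqrt{4 + \left(-3\right)^{2}} + 4\right) \left(4 + \left(-6\right)^{2}\right) = \left(\sqrt{4 + 9} + 4\right) \left(4 + 36\right) = \left(\sqrt{13} + 4\right) 40 = \left(4 + \sqrt{13}\right) 40 = 160 + 40 \sqrt{13}$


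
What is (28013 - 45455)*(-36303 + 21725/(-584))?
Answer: 185082966117/292 ≈ 6.3385e+8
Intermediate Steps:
(28013 - 45455)*(-36303 + 21725/(-584)) = -17442*(-36303 + 21725*(-1/584)) = -17442*(-36303 - 21725/584) = -17442*(-21222677/584) = 185082966117/292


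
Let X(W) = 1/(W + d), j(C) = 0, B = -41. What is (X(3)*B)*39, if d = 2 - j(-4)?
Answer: -1599/5 ≈ -319.80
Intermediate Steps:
d = 2 (d = 2 - 1*0 = 2 + 0 = 2)
X(W) = 1/(2 + W) (X(W) = 1/(W + 2) = 1/(2 + W))
(X(3)*B)*39 = (-41/(2 + 3))*39 = (-41/5)*39 = ((⅕)*(-41))*39 = -41/5*39 = -1599/5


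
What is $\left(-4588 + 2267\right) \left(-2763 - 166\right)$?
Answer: $6798209$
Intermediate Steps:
$\left(-4588 + 2267\right) \left(-2763 - 166\right) = \left(-2321\right) \left(-2929\right) = 6798209$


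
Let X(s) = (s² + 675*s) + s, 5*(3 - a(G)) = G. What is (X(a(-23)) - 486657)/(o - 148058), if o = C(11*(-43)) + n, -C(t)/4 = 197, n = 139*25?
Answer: 12036541/3634275 ≈ 3.3120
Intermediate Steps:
n = 3475
a(G) = 3 - G/5
C(t) = -788 (C(t) = -4*197 = -788)
o = 2687 (o = -788 + 3475 = 2687)
X(s) = s² + 676*s
(X(a(-23)) - 486657)/(o - 148058) = ((3 - ⅕*(-23))*(676 + (3 - ⅕*(-23))) - 486657)/(2687 - 148058) = ((3 + 23/5)*(676 + (3 + 23/5)) - 486657)/(-145371) = (38*(676 + 38/5)/5 - 486657)*(-1/145371) = ((38/5)*(3418/5) - 486657)*(-1/145371) = (129884/25 - 486657)*(-1/145371) = -12036541/25*(-1/145371) = 12036541/3634275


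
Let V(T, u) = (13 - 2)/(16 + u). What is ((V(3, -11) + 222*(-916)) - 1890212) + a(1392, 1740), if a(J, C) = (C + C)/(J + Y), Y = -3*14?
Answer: -18842033/9 ≈ -2.0936e+6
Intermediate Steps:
Y = -42
V(T, u) = 11/(16 + u)
a(J, C) = 2*C/(-42 + J) (a(J, C) = (C + C)/(J - 42) = (2*C)/(-42 + J) = 2*C/(-42 + J))
((V(3, -11) + 222*(-916)) - 1890212) + a(1392, 1740) = ((11/(16 - 11) + 222*(-916)) - 1890212) + 2*1740/(-42 + 1392) = ((11/5 - 203352) - 1890212) + 2*1740/1350 = ((11*(1/5) - 203352) - 1890212) + 2*1740*(1/1350) = ((11/5 - 203352) - 1890212) + 116/45 = (-1016749/5 - 1890212) + 116/45 = -10467809/5 + 116/45 = -18842033/9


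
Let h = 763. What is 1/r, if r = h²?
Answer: 1/582169 ≈ 1.7177e-6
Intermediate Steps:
r = 582169 (r = 763² = 582169)
1/r = 1/582169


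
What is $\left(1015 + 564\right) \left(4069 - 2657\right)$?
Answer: $2229548$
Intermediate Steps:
$\left(1015 + 564\right) \left(4069 - 2657\right) = 1579 \cdot 1412 = 2229548$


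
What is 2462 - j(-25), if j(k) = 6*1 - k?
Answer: 2431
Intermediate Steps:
j(k) = 6 - k
2462 - j(-25) = 2462 - (6 - 1*(-25)) = 2462 - (6 + 25) = 2462 - 1*31 = 2462 - 31 = 2431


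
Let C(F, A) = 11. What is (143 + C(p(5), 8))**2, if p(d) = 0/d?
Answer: 23716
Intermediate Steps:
p(d) = 0
(143 + C(p(5), 8))**2 = (143 + 11)**2 = 154**2 = 23716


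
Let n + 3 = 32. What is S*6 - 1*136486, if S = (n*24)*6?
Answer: -111430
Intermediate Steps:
n = 29 (n = -3 + 32 = 29)
S = 4176 (S = (29*24)*6 = 696*6 = 4176)
S*6 - 1*136486 = 4176*6 - 1*136486 = 25056 - 136486 = -111430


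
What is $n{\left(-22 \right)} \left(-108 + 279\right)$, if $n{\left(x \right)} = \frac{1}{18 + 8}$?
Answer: $\frac{171}{26} \approx 6.5769$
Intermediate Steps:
$n{\left(x \right)} = \frac{1}{26}$
$n{\left(-22 \right)} \left(-108 + 279\right) = \frac{-108 + 279}{26} = \frac{1}{26} \cdot 171 = \frac{171}{26}$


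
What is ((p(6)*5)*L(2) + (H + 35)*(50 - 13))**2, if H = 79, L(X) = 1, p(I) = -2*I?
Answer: 17288964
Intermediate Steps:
((p(6)*5)*L(2) + (H + 35)*(50 - 13))**2 = ((-2*6*5)*1 + (79 + 35)*(50 - 13))**2 = (-12*5*1 + 114*37)**2 = (-60*1 + 4218)**2 = (-60 + 4218)**2 = 4158**2 = 17288964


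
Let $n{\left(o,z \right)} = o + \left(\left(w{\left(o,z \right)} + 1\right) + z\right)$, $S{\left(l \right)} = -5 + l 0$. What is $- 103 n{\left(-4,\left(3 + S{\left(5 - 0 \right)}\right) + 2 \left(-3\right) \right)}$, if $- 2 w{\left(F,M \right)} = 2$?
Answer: $1236$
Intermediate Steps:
$S{\left(l \right)} = -5$ ($S{\left(l \right)} = -5 + 0 = -5$)
$w{\left(F,M \right)} = -1$ ($w{\left(F,M \right)} = \left(- \frac{1}{2}\right) 2 = -1$)
$n{\left(o,z \right)} = o + z$ ($n{\left(o,z \right)} = o + \left(\left(-1 + 1\right) + z\right) = o + \left(0 + z\right) = o + z$)
$- 103 n{\left(-4,\left(3 + S{\left(5 - 0 \right)}\right) + 2 \left(-3\right) \right)} = - 103 \left(-4 + \left(\left(3 - 5\right) + 2 \left(-3\right)\right)\right) = - 103 \left(-4 - 8\right) = \left(-103\right) \left(-12\right) = 1236$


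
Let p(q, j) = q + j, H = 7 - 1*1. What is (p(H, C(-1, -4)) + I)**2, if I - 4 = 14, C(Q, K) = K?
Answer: 400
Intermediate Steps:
I = 18 (I = 4 + 14 = 18)
H = 6 (H = 7 - 1 = 6)
p(q, j) = j + q
(p(H, C(-1, -4)) + I)**2 = ((-4 + 6) + 18)**2 = (2 + 18)**2 = 20**2 = 400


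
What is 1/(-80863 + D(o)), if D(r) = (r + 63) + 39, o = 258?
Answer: -1/80503 ≈ -1.2422e-5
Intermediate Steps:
D(r) = 102 + r (D(r) = (63 + r) + 39 = 102 + r)
1/(-80863 + D(o)) = 1/(-80863 + (102 + 258)) = 1/(-80863 + 360) = 1/(-80503) = -1/80503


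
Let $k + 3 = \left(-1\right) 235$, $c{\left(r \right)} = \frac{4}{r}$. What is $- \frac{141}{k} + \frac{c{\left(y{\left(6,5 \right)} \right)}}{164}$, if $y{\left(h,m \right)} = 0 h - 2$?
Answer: $\frac{2831}{4879} \approx 0.58024$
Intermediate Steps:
$y{\left(h,m \right)} = -2$ ($y{\left(h,m \right)} = 0 - 2 = -2$)
$k = -238$ ($k = -3 - 235 = -238$)
$- \frac{141}{k} + \frac{c{\left(y{\left(6,5 \right)} \right)}}{164} = - \frac{141}{-238} + \frac{4 \frac{1}{-2}}{164} = \left(-141\right) \left(- \frac{1}{238}\right) + 4 \left(- \frac{1}{2}\right) \frac{1}{164} = \frac{141}{238} - \frac{1}{82} = \frac{2831}{4879}$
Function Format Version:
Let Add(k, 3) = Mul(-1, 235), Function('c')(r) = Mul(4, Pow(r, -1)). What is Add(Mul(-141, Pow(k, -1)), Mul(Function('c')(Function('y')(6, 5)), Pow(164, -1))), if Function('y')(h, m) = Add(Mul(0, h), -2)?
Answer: Rational(2831, 4879) ≈ 0.58024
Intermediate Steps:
Function('y')(h, m) = -2 (Function('y')(h, m) = Add(0, -2) = -2)
k = -238 (k = Add(-3, Mul(-1, 235)) = Add(-3, -235) = -238)
Add(Mul(-141, Pow(k, -1)), Mul(Function('c')(Function('y')(6, 5)), Pow(164, -1))) = Add(Mul(-141, Pow(-238, -1)), Mul(Mul(4, Pow(-2, -1)), Pow(164, -1))) = Add(Mul(-141, Rational(-1, 238)), Mul(Mul(4, Rational(-1, 2)), Rational(1, 164))) = Add(Rational(141, 238), Mul(-2, Rational(1, 164))) = Add(Rational(141, 238), Rational(-1, 82)) = Rational(2831, 4879)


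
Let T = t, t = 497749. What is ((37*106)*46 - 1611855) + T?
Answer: -933694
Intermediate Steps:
T = 497749
((37*106)*46 - 1611855) + T = ((37*106)*46 - 1611855) + 497749 = (3922*46 - 1611855) + 497749 = (180412 - 1611855) + 497749 = -1431443 + 497749 = -933694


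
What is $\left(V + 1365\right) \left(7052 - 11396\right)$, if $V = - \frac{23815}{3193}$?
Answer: $- \frac{18829632720}{3193} \approx -5.8972 \cdot 10^{6}$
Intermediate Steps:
$V = - \frac{23815}{3193}$ ($V = \left(-23815\right) \frac{1}{3193} = - \frac{23815}{3193} \approx -7.4585$)
$\left(V + 1365\right) \left(7052 - 11396\right) = \left(- \frac{23815}{3193} + 1365\right) \left(7052 - 11396\right) = \frac{4334630}{3193} \left(-4344\right) = - \frac{18829632720}{3193}$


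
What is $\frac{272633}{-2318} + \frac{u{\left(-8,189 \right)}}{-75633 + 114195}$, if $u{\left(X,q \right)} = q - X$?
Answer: $- \frac{2628204275}{22346679} \approx -117.61$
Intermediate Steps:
$\frac{272633}{-2318} + \frac{u{\left(-8,189 \right)}}{-75633 + 114195} = \frac{272633}{-2318} + \frac{189 - -8}{-75633 + 114195} = 272633 \left(- \frac{1}{2318}\right) + \frac{189 + 8}{38562} = - \frac{272633}{2318} + 197 \cdot \frac{1}{38562} = - \frac{272633}{2318} + \frac{197}{38562} = - \frac{2628204275}{22346679}$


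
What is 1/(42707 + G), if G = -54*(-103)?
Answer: 1/48269 ≈ 2.0717e-5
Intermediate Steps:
G = 5562
1/(42707 + G) = 1/(42707 + 5562) = 1/48269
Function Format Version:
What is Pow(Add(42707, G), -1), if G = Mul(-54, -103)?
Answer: Rational(1, 48269) ≈ 2.0717e-5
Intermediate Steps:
G = 5562
Pow(Add(42707, G), -1) = Pow(Add(42707, 5562), -1) = Pow(48269, -1) = Rational(1, 48269)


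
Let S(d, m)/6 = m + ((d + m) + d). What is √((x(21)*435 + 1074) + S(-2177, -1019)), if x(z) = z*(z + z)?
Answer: 6*√9622 ≈ 588.55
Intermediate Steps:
x(z) = 2*z² (x(z) = z*(2*z) = 2*z²)
S(d, m) = 12*d + 12*m (S(d, m) = 6*(m + ((d + m) + d)) = 6*(m + (m + 2*d)) = 6*(2*d + 2*m) = 12*d + 12*m)
√((x(21)*435 + 1074) + S(-2177, -1019)) = √(((2*21²)*435 + 1074) + (12*(-2177) + 12*(-1019))) = √(((2*441)*435 + 1074) + (-26124 - 12228)) = √((882*435 + 1074) - 38352) = √((383670 + 1074) - 38352) = √(384744 - 38352) = √346392 = 6*√9622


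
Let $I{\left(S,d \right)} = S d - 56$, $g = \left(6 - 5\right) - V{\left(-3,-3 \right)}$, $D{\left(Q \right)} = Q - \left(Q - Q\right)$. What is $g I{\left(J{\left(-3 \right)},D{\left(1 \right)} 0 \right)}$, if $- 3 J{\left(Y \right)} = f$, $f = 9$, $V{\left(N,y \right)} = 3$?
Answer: $112$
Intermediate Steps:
$D{\left(Q \right)} = Q$ ($D{\left(Q \right)} = Q - 0 = Q + 0 = Q$)
$J{\left(Y \right)} = -3$ ($J{\left(Y \right)} = \left(- \frac{1}{3}\right) 9 = -3$)
$g = -2$ ($g = \left(6 - 5\right) - 3 = 1 - 3 = -2$)
$I{\left(S,d \right)} = -56 + S d$
$g I{\left(J{\left(-3 \right)},D{\left(1 \right)} 0 \right)} = - 2 \left(-56 - 3 \cdot 1 \cdot 0\right) = - 2 \left(-56 - 0\right) = - 2 \left(-56 + 0\right) = \left(-2\right) \left(-56\right) = 112$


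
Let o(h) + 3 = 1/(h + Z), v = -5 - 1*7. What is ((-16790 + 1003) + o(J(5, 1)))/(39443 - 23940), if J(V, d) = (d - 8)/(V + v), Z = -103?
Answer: -1610581/1581306 ≈ -1.0185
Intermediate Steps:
v = -12 (v = -5 - 7 = -12)
J(V, d) = (-8 + d)/(-12 + V) (J(V, d) = (d - 8)/(V - 12) = (-8 + d)/(-12 + V))
o(h) = -3 + 1/(-103 + h) (o(h) = -3 + 1/(h - 103) = -3 + 1/(-103 + h))
((-16790 + 1003) + o(J(5, 1)))/(39443 - 23940) = ((-16790 + 1003) + (310 - 3*(-8 + 1)/(-12 + 5))/(-103 + (-8 + 1)/(-12 + 5)))/(39443 - 23940) = (-15787 + (310 - 3*(-7)/(-7))/(-103 - 7/(-7)))/15503 = (-15787 + (310 - (-3)*(-7)/7)/(-103 - ⅐*(-7)))*(1/15503) = (-15787 + (310 - 3*1)/(-103 + 1))*(1/15503) = (-15787 + (310 - 3)/(-102))*(1/15503) = (-15787 - 1/102*307)*(1/15503) = (-15787 - 307/102)*(1/15503) = -1610581/102*1/15503 = -1610581/1581306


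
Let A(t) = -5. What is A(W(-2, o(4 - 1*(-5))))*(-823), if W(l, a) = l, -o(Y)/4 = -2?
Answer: 4115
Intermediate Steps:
o(Y) = 8 (o(Y) = -4*(-2) = 8)
A(W(-2, o(4 - 1*(-5))))*(-823) = -5*(-823) = 4115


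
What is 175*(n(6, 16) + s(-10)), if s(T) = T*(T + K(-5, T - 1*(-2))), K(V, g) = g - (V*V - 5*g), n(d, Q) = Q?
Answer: 148050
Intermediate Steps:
K(V, g) = -V² + 6*g (K(V, g) = g - (V² - 5*g) = g + (-V² + 5*g) = -V² + 6*g)
s(T) = T*(-13 + 7*T) (s(T) = T*(T + (-1*(-5)² + 6*(T - 1*(-2)))) = T*(T + (-1*25 + 6*(T + 2))) = T*(T + (-25 + 6*(2 + T))) = T*(T + (-25 + (12 + 6*T))) = T*(T + (-13 + 6*T)) = T*(-13 + 7*T))
175*(n(6, 16) + s(-10)) = 175*(16 - 10*(-13 + 7*(-10))) = 175*(16 - 10*(-13 - 70)) = 175*(16 - 10*(-83)) = 175*(16 + 830) = 175*846 = 148050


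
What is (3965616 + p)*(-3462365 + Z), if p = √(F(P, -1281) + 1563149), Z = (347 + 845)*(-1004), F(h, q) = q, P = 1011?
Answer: -18476332370928 - 102500926*√3227 ≈ -1.8482e+13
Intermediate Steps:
Z = -1196768 (Z = 1192*(-1004) = -1196768)
p = 22*√3227 (p = √(-1281 + 1563149) = √1561868 = 22*√3227 ≈ 1249.7)
(3965616 + p)*(-3462365 + Z) = (3965616 + 22*√3227)*(-3462365 - 1196768) = (3965616 + 22*√3227)*(-4659133) = -18476332370928 - 102500926*√3227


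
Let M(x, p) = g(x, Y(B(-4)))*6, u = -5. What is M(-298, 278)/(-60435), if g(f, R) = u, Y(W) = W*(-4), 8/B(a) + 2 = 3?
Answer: 2/4029 ≈ 0.00049640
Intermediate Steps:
B(a) = 8 (B(a) = 8/(-2 + 3) = 8/1 = 8*1 = 8)
Y(W) = -4*W
g(f, R) = -5
M(x, p) = -30 (M(x, p) = -5*6 = -30)
M(-298, 278)/(-60435) = -30/(-60435) = -30*(-1/60435) = 2/4029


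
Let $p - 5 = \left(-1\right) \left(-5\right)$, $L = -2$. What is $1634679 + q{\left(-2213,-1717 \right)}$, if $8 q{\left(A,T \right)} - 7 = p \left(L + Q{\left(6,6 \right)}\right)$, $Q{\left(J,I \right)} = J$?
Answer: $\frac{13077479}{8} \approx 1.6347 \cdot 10^{6}$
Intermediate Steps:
$p = 10$ ($p = 5 - -5 = 5 + 5 = 10$)
$q{\left(A,T \right)} = \frac{47}{8}$ ($q{\left(A,T \right)} = \frac{7}{8} + \frac{10 \left(-2 + 6\right)}{8} = \frac{7}{8} + \frac{10 \cdot 4}{8} = \frac{7}{8} + \frac{1}{8} \cdot 40 = \frac{7}{8} + 5 = \frac{47}{8}$)
$1634679 + q{\left(-2213,-1717 \right)} = 1634679 + \frac{47}{8} = \frac{13077479}{8}$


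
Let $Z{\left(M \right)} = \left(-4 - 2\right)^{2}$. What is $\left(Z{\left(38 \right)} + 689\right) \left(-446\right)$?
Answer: $-323350$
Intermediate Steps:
$Z{\left(M \right)} = 36$ ($Z{\left(M \right)} = \left(-6\right)^{2} = 36$)
$\left(Z{\left(38 \right)} + 689\right) \left(-446\right) = \left(36 + 689\right) \left(-446\right) = 725 \left(-446\right) = -323350$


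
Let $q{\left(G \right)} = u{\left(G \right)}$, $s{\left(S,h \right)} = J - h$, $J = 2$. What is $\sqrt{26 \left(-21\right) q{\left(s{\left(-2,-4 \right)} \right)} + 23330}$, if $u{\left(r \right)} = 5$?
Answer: $10 \sqrt{206} \approx 143.53$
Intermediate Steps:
$s{\left(S,h \right)} = 2 - h$
$q{\left(G \right)} = 5$
$\sqrt{26 \left(-21\right) q{\left(s{\left(-2,-4 \right)} \right)} + 23330} = \sqrt{26 \left(-21\right) 5 + 23330} = \sqrt{\left(-546\right) 5 + 23330} = \sqrt{-2730 + 23330} = \sqrt{20600} = 10 \sqrt{206}$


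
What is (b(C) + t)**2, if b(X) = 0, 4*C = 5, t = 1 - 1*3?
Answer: 4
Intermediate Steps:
t = -2 (t = 1 - 3 = -2)
C = 5/4 (C = (1/4)*5 = 5/4 ≈ 1.2500)
(b(C) + t)**2 = (0 - 2)**2 = (-2)**2 = 4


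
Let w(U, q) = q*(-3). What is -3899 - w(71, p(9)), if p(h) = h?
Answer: -3872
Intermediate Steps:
w(U, q) = -3*q
-3899 - w(71, p(9)) = -3899 - (-3)*9 = -3899 - 1*(-27) = -3899 + 27 = -3872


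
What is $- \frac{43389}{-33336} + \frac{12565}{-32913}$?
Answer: $\frac{112132813}{121909752} \approx 0.9198$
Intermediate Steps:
$- \frac{43389}{-33336} + \frac{12565}{-32913} = \left(-43389\right) \left(- \frac{1}{33336}\right) + 12565 \left(- \frac{1}{32913}\right) = \frac{4821}{3704} - \frac{12565}{32913} = \frac{112132813}{121909752}$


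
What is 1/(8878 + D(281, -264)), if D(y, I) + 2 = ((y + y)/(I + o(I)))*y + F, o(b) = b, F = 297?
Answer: 264/2342711 ≈ 0.00011269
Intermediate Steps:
D(y, I) = 295 + y²/I (D(y, I) = -2 + (((y + y)/(I + I))*y + 297) = -2 + (((2*y)/((2*I)))*y + 297) = -2 + (((2*y)*(1/(2*I)))*y + 297) = -2 + ((y/I)*y + 297) = -2 + (y²/I + 297) = -2 + (297 + y²/I) = 295 + y²/I)
1/(8878 + D(281, -264)) = 1/(8878 + (295 + 281²/(-264))) = 1/(8878 + (295 - 1/264*78961)) = 1/(8878 + (295 - 78961/264)) = 1/(8878 - 1081/264) = 1/(2342711/264) = 264/2342711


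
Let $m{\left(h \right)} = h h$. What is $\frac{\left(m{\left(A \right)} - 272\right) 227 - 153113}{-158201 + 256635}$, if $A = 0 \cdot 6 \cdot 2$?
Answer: $- \frac{214857}{98434} \approx -2.1828$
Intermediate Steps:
$A = 0$ ($A = 0 \cdot 2 = 0$)
$m{\left(h \right)} = h^{2}$
$\frac{\left(m{\left(A \right)} - 272\right) 227 - 153113}{-158201 + 256635} = \frac{\left(0^{2} - 272\right) 227 - 153113}{-158201 + 256635} = \frac{\left(0 - 272\right) 227 - 153113}{98434} = \left(\left(-272\right) 227 - 153113\right) \frac{1}{98434} = \left(-61744 - 153113\right) \frac{1}{98434} = \left(-214857\right) \frac{1}{98434} = - \frac{214857}{98434}$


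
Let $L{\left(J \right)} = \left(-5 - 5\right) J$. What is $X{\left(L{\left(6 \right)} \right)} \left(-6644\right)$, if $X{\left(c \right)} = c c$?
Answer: $-23918400$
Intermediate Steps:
$L{\left(J \right)} = - 10 J$
$X{\left(c \right)} = c^{2}$
$X{\left(L{\left(6 \right)} \right)} \left(-6644\right) = \left(\left(-10\right) 6\right)^{2} \left(-6644\right) = \left(-60\right)^{2} \left(-6644\right) = 3600 \left(-6644\right) = -23918400$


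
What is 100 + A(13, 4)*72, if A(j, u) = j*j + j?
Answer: 13204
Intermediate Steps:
A(j, u) = j + j**2 (A(j, u) = j**2 + j = j + j**2)
100 + A(13, 4)*72 = 100 + (13*(1 + 13))*72 = 100 + (13*14)*72 = 100 + 182*72 = 100 + 13104 = 13204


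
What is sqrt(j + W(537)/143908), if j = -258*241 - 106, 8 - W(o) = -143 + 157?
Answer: I*sqrt(322467818792806)/71954 ≈ 249.57*I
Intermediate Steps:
W(o) = -6 (W(o) = 8 - (-143 + 157) = 8 - 1*14 = 8 - 14 = -6)
j = -62284 (j = -62178 - 106 = -62284)
sqrt(j + W(537)/143908) = sqrt(-62284 - 6/143908) = sqrt(-62284 - 6*1/143908) = sqrt(-62284 - 3/71954) = sqrt(-4481582939/71954) = I*sqrt(322467818792806)/71954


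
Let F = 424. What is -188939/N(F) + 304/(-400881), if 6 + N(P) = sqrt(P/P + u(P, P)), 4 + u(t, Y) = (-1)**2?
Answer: 11959271579/400881 + 188939*I*sqrt(2)/38 ≈ 29832.0 + 7031.6*I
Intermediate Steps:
u(t, Y) = -3 (u(t, Y) = -4 + (-1)**2 = -4 + 1 = -3)
N(P) = -6 + I*sqrt(2) (N(P) = -6 + sqrt(P/P - 3) = -6 + sqrt(1 - 3) = -6 + sqrt(-2) = -6 + I*sqrt(2))
-188939/N(F) + 304/(-400881) = -188939/(-6 + I*sqrt(2)) + 304/(-400881) = -188939/(-6 + I*sqrt(2)) + 304*(-1/400881) = -188939/(-6 + I*sqrt(2)) - 16/21099 = -16/21099 - 188939/(-6 + I*sqrt(2))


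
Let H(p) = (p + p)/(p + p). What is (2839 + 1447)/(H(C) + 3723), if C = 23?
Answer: 2143/1862 ≈ 1.1509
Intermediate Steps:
H(p) = 1 (H(p) = (2*p)/((2*p)) = (2*p)*(1/(2*p)) = 1)
(2839 + 1447)/(H(C) + 3723) = (2839 + 1447)/(1 + 3723) = 4286/3724 = 4286*(1/3724) = 2143/1862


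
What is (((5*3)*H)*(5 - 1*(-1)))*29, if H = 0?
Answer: 0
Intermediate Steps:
(((5*3)*H)*(5 - 1*(-1)))*29 = (((5*3)*0)*(5 - 1*(-1)))*29 = ((15*0)*(5 + 1))*29 = (0*6)*29 = 0*29 = 0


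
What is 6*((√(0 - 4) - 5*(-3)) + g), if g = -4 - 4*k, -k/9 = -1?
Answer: -150 + 12*I ≈ -150.0 + 12.0*I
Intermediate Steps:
k = 9 (k = -9*(-1) = 9)
g = -40 (g = -4 - 4*9 = -4 - 36 = -40)
6*((√(0 - 4) - 5*(-3)) + g) = 6*((√(0 - 4) - 5*(-3)) - 40) = 6*((√(-4) + 15) - 40) = 6*((2*I + 15) - 40) = 6*((15 + 2*I) - 40) = 6*(-25 + 2*I) = -150 + 12*I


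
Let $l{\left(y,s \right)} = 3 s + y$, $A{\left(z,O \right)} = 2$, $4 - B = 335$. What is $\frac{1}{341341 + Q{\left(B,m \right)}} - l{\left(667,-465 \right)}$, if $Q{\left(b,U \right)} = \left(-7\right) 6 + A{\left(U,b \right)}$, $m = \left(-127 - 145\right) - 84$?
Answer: $\frac{248467129}{341301} \approx 728.0$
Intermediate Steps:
$B = -331$ ($B = 4 - 335 = -331$)
$m = -356$ ($m = -272 - 84 = -356$)
$Q{\left(b,U \right)} = -40$ ($Q{\left(b,U \right)} = \left(-7\right) 6 + 2 = -42 + 2 = -40$)
$l{\left(y,s \right)} = y + 3 s$
$\frac{1}{341341 + Q{\left(B,m \right)}} - l{\left(667,-465 \right)} = \frac{1}{341341 - 40} - \left(667 + 3 \left(-465\right)\right) = \frac{1}{341301} - \left(667 - 1395\right) = \frac{1}{341301} - -728 = \frac{1}{341301} + 728 = \frac{248467129}{341301}$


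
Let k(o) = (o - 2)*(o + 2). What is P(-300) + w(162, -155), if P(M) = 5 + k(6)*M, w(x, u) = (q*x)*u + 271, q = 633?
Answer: -15903954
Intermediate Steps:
k(o) = (-2 + o)*(2 + o)
w(x, u) = 271 + 633*u*x (w(x, u) = (633*x)*u + 271 = 633*u*x + 271 = 271 + 633*u*x)
P(M) = 5 + 32*M (P(M) = 5 + (-4 + 6**2)*M = 5 + (-4 + 36)*M = 5 + 32*M)
P(-300) + w(162, -155) = (5 + 32*(-300)) + (271 + 633*(-155)*162) = (5 - 9600) + (271 - 15894630) = -9595 - 15894359 = -15903954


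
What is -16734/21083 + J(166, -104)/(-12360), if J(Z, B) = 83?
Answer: -208582129/260585880 ≈ -0.80044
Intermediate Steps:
-16734/21083 + J(166, -104)/(-12360) = -16734/21083 + 83/(-12360) = -16734*1/21083 + 83*(-1/12360) = -16734/21083 - 83/12360 = -208582129/260585880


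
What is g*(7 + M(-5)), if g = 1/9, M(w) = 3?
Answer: 10/9 ≈ 1.1111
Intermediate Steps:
g = ⅑ ≈ 0.11111
g*(7 + M(-5)) = (7 + 3)/9 = (⅑)*10 = 10/9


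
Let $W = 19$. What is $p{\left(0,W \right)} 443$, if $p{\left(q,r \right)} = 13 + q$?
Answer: $5759$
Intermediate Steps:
$p{\left(0,W \right)} 443 = \left(13 + 0\right) 443 = 13 \cdot 443 = 5759$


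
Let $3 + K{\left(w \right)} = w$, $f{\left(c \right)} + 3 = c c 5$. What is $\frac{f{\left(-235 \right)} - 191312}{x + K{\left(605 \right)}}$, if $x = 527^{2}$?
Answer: $\frac{110}{361} \approx 0.30471$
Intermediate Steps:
$f{\left(c \right)} = -3 + 5 c^{2}$ ($f{\left(c \right)} = -3 + c c 5 = -3 + c^{2} \cdot 5 = -3 + 5 c^{2}$)
$K{\left(w \right)} = -3 + w$
$x = 277729$
$\frac{f{\left(-235 \right)} - 191312}{x + K{\left(605 \right)}} = \frac{\left(-3 + 5 \left(-235\right)^{2}\right) - 191312}{277729 + \left(-3 + 605\right)} = \frac{\left(-3 + 5 \cdot 55225\right) - 191312}{277729 + 602} = \frac{\left(-3 + 276125\right) - 191312}{278331} = \left(276122 - 191312\right) \frac{1}{278331} = 84810 \cdot \frac{1}{278331} = \frac{110}{361}$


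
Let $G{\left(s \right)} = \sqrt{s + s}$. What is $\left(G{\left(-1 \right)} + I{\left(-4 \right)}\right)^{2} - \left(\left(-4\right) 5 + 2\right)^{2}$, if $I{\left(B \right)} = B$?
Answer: $-324 + \left(4 - i \sqrt{2}\right)^{2} \approx -310.0 - 11.314 i$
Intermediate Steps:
$G{\left(s \right)} = \sqrt{2} \sqrt{s}$ ($G{\left(s \right)} = \sqrt{2 s} = \sqrt{2} \sqrt{s}$)
$\left(G{\left(-1 \right)} + I{\left(-4 \right)}\right)^{2} - \left(\left(-4\right) 5 + 2\right)^{2} = \left(\sqrt{2} \sqrt{-1} - 4\right)^{2} - \left(\left(-4\right) 5 + 2\right)^{2} = \left(\sqrt{2} i - 4\right)^{2} - \left(-20 + 2\right)^{2} = \left(i \sqrt{2} - 4\right)^{2} - \left(-18\right)^{2} = \left(-4 + i \sqrt{2}\right)^{2} - 324 = -324 + \left(-4 + i \sqrt{2}\right)^{2}$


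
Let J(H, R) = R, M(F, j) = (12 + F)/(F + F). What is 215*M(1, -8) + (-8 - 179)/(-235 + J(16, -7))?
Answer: 15381/11 ≈ 1398.3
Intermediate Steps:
M(F, j) = (12 + F)/(2*F) (M(F, j) = (12 + F)/((2*F)) = (12 + F)*(1/(2*F)) = (12 + F)/(2*F))
215*M(1, -8) + (-8 - 179)/(-235 + J(16, -7)) = 215*((½)*(12 + 1)/1) + (-8 - 179)/(-235 - 7) = 215*((½)*1*13) - 187/(-242) = 215*(13/2) - 187*(-1/242) = 2795/2 + 17/22 = 15381/11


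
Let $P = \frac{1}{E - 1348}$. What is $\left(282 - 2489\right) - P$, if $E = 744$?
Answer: $- \frac{1333027}{604} \approx -2207.0$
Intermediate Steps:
$P = - \frac{1}{604}$ ($P = \frac{1}{744 - 1348} = \frac{1}{-604} = - \frac{1}{604} \approx -0.0016556$)
$\left(282 - 2489\right) - P = \left(282 - 2489\right) - - \frac{1}{604} = \left(282 - 2489\right) + \frac{1}{604} = -2207 + \frac{1}{604} = - \frac{1333027}{604}$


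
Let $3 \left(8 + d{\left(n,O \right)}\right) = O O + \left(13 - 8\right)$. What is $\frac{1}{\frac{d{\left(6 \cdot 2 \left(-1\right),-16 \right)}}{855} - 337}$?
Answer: $- \frac{855}{288056} \approx -0.0029682$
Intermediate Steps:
$d{\left(n,O \right)} = - \frac{19}{3} + \frac{O^{2}}{3}$ ($d{\left(n,O \right)} = -8 + \frac{O O + \left(13 - 8\right)}{3} = -8 + \frac{O^{2} + \left(13 - 8\right)}{3} = -8 + \frac{O^{2} + 5}{3} = -8 + \frac{5 + O^{2}}{3} = -8 + \left(\frac{5}{3} + \frac{O^{2}}{3}\right) = - \frac{19}{3} + \frac{O^{2}}{3}$)
$\frac{1}{\frac{d{\left(6 \cdot 2 \left(-1\right),-16 \right)}}{855} - 337} = \frac{1}{\frac{- \frac{19}{3} + \frac{\left(-16\right)^{2}}{3}}{855} - 337} = \frac{1}{\left(- \frac{19}{3} + \frac{1}{3} \cdot 256\right) \frac{1}{855} - 337} = \frac{1}{\left(- \frac{19}{3} + \frac{256}{3}\right) \frac{1}{855} - 337} = \frac{1}{79 \cdot \frac{1}{855} - 337} = \frac{1}{\frac{79}{855} - 337} = \frac{1}{- \frac{288056}{855}} = - \frac{855}{288056}$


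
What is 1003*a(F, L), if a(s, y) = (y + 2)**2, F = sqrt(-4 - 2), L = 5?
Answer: 49147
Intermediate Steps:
F = I*sqrt(6) (F = sqrt(-6) = I*sqrt(6) ≈ 2.4495*I)
a(s, y) = (2 + y)**2
1003*a(F, L) = 1003*(2 + 5)**2 = 1003*7**2 = 1003*49 = 49147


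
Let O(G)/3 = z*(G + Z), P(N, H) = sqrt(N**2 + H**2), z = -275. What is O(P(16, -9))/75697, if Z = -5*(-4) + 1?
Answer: -17325/75697 - 825*sqrt(337)/75697 ≈ -0.42895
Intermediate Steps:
Z = 21 (Z = 20 + 1 = 21)
P(N, H) = sqrt(H**2 + N**2)
O(G) = -17325 - 825*G (O(G) = 3*(-275*(G + 21)) = 3*(-275*(21 + G)) = 3*(-5775 - 275*G) = -17325 - 825*G)
O(P(16, -9))/75697 = (-17325 - 825*sqrt((-9)**2 + 16**2))/75697 = (-17325 - 825*sqrt(81 + 256))*(1/75697) = (-17325 - 825*sqrt(337))*(1/75697) = -17325/75697 - 825*sqrt(337)/75697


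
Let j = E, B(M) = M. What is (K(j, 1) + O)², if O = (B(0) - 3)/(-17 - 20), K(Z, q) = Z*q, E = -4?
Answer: 21025/1369 ≈ 15.358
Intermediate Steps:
j = -4
O = 3/37 (O = (0 - 3)/(-17 - 20) = -3/(-37) = -3*(-1/37) = 3/37 ≈ 0.081081)
(K(j, 1) + O)² = (-4*1 + 3/37)² = (-4 + 3/37)² = (-145/37)² = 21025/1369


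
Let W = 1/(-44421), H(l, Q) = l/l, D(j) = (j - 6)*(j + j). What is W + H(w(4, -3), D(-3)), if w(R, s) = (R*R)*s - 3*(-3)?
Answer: 44420/44421 ≈ 0.99998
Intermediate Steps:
w(R, s) = 9 + s*R**2 (w(R, s) = R**2*s + 9 = s*R**2 + 9 = 9 + s*R**2)
D(j) = 2*j*(-6 + j) (D(j) = (-6 + j)*(2*j) = 2*j*(-6 + j))
H(l, Q) = 1
W = -1/44421 ≈ -2.2512e-5
W + H(w(4, -3), D(-3)) = -1/44421 + 1 = 44420/44421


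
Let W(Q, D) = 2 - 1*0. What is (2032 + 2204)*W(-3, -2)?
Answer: 8472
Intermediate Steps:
W(Q, D) = 2 (W(Q, D) = 2 + 0 = 2)
(2032 + 2204)*W(-3, -2) = (2032 + 2204)*2 = 4236*2 = 8472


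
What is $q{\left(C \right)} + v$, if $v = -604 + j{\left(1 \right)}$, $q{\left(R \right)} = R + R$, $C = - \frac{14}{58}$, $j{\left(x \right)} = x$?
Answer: $- \frac{17501}{29} \approx -603.48$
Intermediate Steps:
$C = - \frac{7}{29}$ ($C = \left(-14\right) \frac{1}{58} = - \frac{7}{29} \approx -0.24138$)
$q{\left(R \right)} = 2 R$
$v = -603$ ($v = -604 + 1 = -603$)
$q{\left(C \right)} + v = 2 \left(- \frac{7}{29}\right) - 603 = - \frac{14}{29} - 603 = - \frac{17501}{29}$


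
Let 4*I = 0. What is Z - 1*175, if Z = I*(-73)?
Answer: -175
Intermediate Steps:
I = 0 (I = (1/4)*0 = 0)
Z = 0 (Z = 0*(-73) = 0)
Z - 1*175 = 0 - 1*175 = 0 - 175 = -175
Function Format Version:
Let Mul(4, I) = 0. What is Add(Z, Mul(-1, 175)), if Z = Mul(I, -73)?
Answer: -175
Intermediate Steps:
I = 0 (I = Mul(Rational(1, 4), 0) = 0)
Z = 0 (Z = Mul(0, -73) = 0)
Add(Z, Mul(-1, 175)) = Add(0, Mul(-1, 175)) = Add(0, -175) = -175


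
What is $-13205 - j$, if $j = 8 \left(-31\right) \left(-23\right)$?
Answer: $-18909$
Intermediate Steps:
$j = 5704$ ($j = \left(-248\right) \left(-23\right) = 5704$)
$-13205 - j = -13205 - 5704 = -18909$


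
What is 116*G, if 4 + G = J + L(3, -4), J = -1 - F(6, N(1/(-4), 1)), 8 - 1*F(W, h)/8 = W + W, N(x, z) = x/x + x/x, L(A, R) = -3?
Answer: 2784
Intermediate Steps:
N(x, z) = 2 (N(x, z) = 1 + 1 = 2)
F(W, h) = 64 - 16*W (F(W, h) = 64 - 8*(W + W) = 64 - 16*W)
J = 31 (J = -1 - (64 - 16*6) = -1 - (64 - 96) = -1 - 1*(-32) = -1 + 32 = 31)
G = 24 (G = -4 + (31 - 3) = -4 + 28 = 24)
116*G = 116*24 = 2784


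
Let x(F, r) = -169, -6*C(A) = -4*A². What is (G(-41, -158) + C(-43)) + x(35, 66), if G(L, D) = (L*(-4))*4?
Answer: 5159/3 ≈ 1719.7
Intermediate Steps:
G(L, D) = -16*L (G(L, D) = -4*L*4 = -16*L)
C(A) = 2*A²/3 (C(A) = -(-2)*A²/3 = 2*A²/3)
(G(-41, -158) + C(-43)) + x(35, 66) = (-16*(-41) + (⅔)*(-43)²) - 169 = (656 + (⅔)*1849) - 169 = (656 + 3698/3) - 169 = 5666/3 - 169 = 5159/3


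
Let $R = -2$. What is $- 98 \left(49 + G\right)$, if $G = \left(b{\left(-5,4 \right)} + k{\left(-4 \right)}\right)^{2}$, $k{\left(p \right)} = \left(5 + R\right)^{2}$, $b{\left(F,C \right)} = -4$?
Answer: $-7252$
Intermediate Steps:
$k{\left(p \right)} = 9$ ($k{\left(p \right)} = \left(5 - 2\right)^{2} = 3^{2} = 9$)
$G = 25$ ($G = \left(-4 + 9\right)^{2} = 5^{2} = 25$)
$- 98 \left(49 + G\right) = - 98 \left(49 + 25\right) = \left(-98\right) 74 = -7252$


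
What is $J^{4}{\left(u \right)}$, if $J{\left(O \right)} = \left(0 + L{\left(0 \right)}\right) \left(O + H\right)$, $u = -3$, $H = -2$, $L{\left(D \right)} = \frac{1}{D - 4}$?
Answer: $\frac{625}{256} \approx 2.4414$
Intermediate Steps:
$L{\left(D \right)} = \frac{1}{-4 + D}$
$J{\left(O \right)} = \frac{1}{2} - \frac{O}{4}$ ($J{\left(O \right)} = \left(0 + \frac{1}{-4 + 0}\right) \left(O - 2\right) = \left(0 + \frac{1}{-4}\right) \left(-2 + O\right) = \left(0 - \frac{1}{4}\right) \left(-2 + O\right) = - \frac{-2 + O}{4} = \frac{1}{2} - \frac{O}{4}$)
$J^{4}{\left(u \right)} = \left(\frac{1}{2} - - \frac{3}{4}\right)^{4} = \left(\frac{1}{2} + \frac{3}{4}\right)^{4} = \left(\frac{5}{4}\right)^{4} = \frac{625}{256}$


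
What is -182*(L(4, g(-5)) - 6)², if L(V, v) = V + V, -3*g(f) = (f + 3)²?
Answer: -728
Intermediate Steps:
g(f) = -(3 + f)²/3 (g(f) = -(f + 3)²/3 = -(3 + f)²/3)
L(V, v) = 2*V
-182*(L(4, g(-5)) - 6)² = -182*(2*4 - 6)² = -182*(8 - 6)² = -182*2² = -182*4 = -728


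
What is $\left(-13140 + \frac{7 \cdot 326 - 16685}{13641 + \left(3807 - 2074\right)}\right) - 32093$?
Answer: $- \frac{695426545}{15374} \approx -45234.0$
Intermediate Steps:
$\left(-13140 + \frac{7 \cdot 326 - 16685}{13641 + \left(3807 - 2074\right)}\right) - 32093 = \left(-13140 + \frac{2282 - 16685}{13641 + \left(3807 - 2074\right)}\right) - 32093 = \left(-13140 - \frac{14403}{13641 + 1733}\right) - 32093 = \left(-13140 - \frac{14403}{15374}\right) - 32093 = - \frac{202028763}{15374} - 32093 = - \frac{695426545}{15374}$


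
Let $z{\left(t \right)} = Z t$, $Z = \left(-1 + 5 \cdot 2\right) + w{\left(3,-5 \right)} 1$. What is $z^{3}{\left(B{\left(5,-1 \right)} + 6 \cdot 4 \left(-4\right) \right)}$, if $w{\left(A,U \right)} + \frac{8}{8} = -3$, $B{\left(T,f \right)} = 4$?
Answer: $-97336000$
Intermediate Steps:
$w{\left(A,U \right)} = -4$ ($w{\left(A,U \right)} = -1 - 3 = -4$)
$Z = 5$ ($Z = \left(-1 + 5 \cdot 2\right) - 4 = \left(-1 + 10\right) - 4 = 9 - 4 = 5$)
$z{\left(t \right)} = 5 t$
$z^{3}{\left(B{\left(5,-1 \right)} + 6 \cdot 4 \left(-4\right) \right)} = \left(5 \left(4 + 6 \cdot 4 \left(-4\right)\right)\right)^{3} = \left(5 \left(4 + 6 \left(-16\right)\right)\right)^{3} = \left(5 \left(4 - 96\right)\right)^{3} = \left(5 \left(-92\right)\right)^{3} = \left(-460\right)^{3} = -97336000$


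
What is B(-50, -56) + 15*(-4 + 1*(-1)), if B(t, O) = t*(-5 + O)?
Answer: 2975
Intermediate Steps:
B(-50, -56) + 15*(-4 + 1*(-1)) = -50*(-5 - 56) + 15*(-4 + 1*(-1)) = -50*(-61) + 15*(-4 - 1) = 3050 + 15*(-5) = 3050 - 75 = 2975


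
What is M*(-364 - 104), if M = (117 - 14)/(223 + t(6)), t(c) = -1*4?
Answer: -16068/73 ≈ -220.11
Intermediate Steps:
t(c) = -4
M = 103/219 (M = (117 - 14)/(223 - 4) = 103/219 ≈ 0.47032)
M*(-364 - 104) = 103*(-364 - 104)/219 = (103/219)*(-468) = -16068/73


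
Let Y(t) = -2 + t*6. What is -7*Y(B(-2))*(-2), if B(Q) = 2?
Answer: 140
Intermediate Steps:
Y(t) = -2 + 6*t
-7*Y(B(-2))*(-2) = -7*(-2 + 6*2)*(-2) = -7*(-2 + 12)*(-2) = -7*10*(-2) = -70*(-2) = 140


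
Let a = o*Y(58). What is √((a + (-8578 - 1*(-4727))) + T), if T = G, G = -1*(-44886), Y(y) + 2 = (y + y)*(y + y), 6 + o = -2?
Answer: I*√66597 ≈ 258.06*I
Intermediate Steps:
o = -8 (o = -6 - 2 = -8)
Y(y) = -2 + 4*y² (Y(y) = -2 + (y + y)*(y + y) = -2 + (2*y)*(2*y) = -2 + 4*y²)
G = 44886
T = 44886
a = -107632 (a = -8*(-2 + 4*58²) = -8*(-2 + 4*3364) = -8*(-2 + 13456) = -8*13454 = -107632)
√((a + (-8578 - 1*(-4727))) + T) = √((-107632 + (-8578 - 1*(-4727))) + 44886) = √((-107632 + (-8578 + 4727)) + 44886) = √((-107632 - 3851) + 44886) = √(-111483 + 44886) = √(-66597) = I*√66597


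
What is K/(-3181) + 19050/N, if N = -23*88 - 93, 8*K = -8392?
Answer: -58377317/6734177 ≈ -8.6688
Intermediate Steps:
K = -1049 (K = (⅛)*(-8392) = -1049)
N = -2117 (N = -2024 - 93 = -2117)
K/(-3181) + 19050/N = -1049/(-3181) + 19050/(-2117) = -1049*(-1/3181) + 19050*(-1/2117) = 1049/3181 - 19050/2117 = -58377317/6734177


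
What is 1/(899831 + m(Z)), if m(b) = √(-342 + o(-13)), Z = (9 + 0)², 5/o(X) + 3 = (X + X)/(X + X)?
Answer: 1799662/1619391657811 - I*√1378/1619391657811 ≈ 1.1113e-6 - 2.2923e-11*I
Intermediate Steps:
o(X) = -5/2 (o(X) = 5/(-3 + (X + X)/(X + X)) = 5/(-3 + (2*X)/((2*X))) = 5/(-3 + (2*X)*(1/(2*X))) = 5/(-3 + 1) = 5/(-2) = 5*(-½) = -5/2)
Z = 81 (Z = 9² = 81)
m(b) = I*√1378/2 (m(b) = √(-342 - 5/2) = √(-689/2) = I*√1378/2)
1/(899831 + m(Z)) = 1/(899831 + I*√1378/2)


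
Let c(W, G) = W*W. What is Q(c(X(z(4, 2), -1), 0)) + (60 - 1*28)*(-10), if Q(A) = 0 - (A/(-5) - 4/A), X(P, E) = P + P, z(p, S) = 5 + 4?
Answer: -103351/405 ≈ -255.19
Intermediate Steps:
z(p, S) = 9
X(P, E) = 2*P
c(W, G) = W²
Q(A) = 4/A + A/5 (Q(A) = 0 - (A*(-⅕) - 4/A) = 0 - (-A/5 - 4/A) = 0 - (-4/A - A/5) = 0 + (4/A + A/5) = 4/A + A/5)
Q(c(X(z(4, 2), -1), 0)) + (60 - 1*28)*(-10) = (4/((2*9)²) + (2*9)²/5) + (60 - 1*28)*(-10) = (4/(18²) + (⅕)*18²) + (60 - 28)*(-10) = (4/324 + (⅕)*324) + 32*(-10) = (4*(1/324) + 324/5) - 320 = (1/81 + 324/5) - 320 = 26249/405 - 320 = -103351/405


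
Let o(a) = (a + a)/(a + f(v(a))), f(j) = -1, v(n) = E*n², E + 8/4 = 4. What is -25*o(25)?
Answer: -625/12 ≈ -52.083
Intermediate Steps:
E = 2 (E = -2 + 4 = 2)
v(n) = 2*n²
o(a) = 2*a/(-1 + a) (o(a) = (a + a)/(a - 1) = (2*a)/(-1 + a) = 2*a/(-1 + a))
-25*o(25) = -50*25/(-1 + 25) = -50*25/24 = -25*25/12 = -625/12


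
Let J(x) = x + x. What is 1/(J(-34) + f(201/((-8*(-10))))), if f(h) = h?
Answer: -80/5239 ≈ -0.015270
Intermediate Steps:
J(x) = 2*x
1/(J(-34) + f(201/((-8*(-10))))) = 1/(2*(-34) + 201/((-8*(-10)))) = 1/(-68 + 201/80) = 1/(-5239/80) = -80/5239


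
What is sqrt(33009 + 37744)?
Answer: sqrt(70753) ≈ 265.99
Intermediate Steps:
sqrt(33009 + 37744) = sqrt(70753)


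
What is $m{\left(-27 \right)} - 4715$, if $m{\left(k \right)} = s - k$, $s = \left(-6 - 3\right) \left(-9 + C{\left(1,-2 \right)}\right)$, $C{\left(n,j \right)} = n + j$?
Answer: $-4598$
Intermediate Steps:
$C{\left(n,j \right)} = j + n$
$s = 90$ ($s = \left(-6 - 3\right) \left(-9 + \left(-2 + 1\right)\right) = - 9 \left(-9 - 1\right) = \left(-9\right) \left(-10\right) = 90$)
$m{\left(k \right)} = 90 - k$
$m{\left(-27 \right)} - 4715 = \left(90 - -27\right) - 4715 = \left(90 + 27\right) - 4715 = 117 - 4715 = -4598$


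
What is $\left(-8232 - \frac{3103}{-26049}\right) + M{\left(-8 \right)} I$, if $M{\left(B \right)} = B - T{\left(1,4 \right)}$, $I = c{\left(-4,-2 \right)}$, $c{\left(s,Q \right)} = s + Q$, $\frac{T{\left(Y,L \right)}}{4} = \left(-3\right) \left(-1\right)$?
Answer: $- \frac{211306385}{26049} \approx -8111.9$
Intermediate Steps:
$T{\left(Y,L \right)} = 12$ ($T{\left(Y,L \right)} = 4 \left(\left(-3\right) \left(-1\right)\right) = 4 \cdot 3 = 12$)
$c{\left(s,Q \right)} = Q + s$
$I = -6$ ($I = -2 - 4 = -6$)
$M{\left(B \right)} = -12 + B$ ($M{\left(B \right)} = B - 12 = -12 + B$)
$\left(-8232 - \frac{3103}{-26049}\right) + M{\left(-8 \right)} I = \left(-8232 - \frac{3103}{-26049}\right) + \left(-12 - 8\right) \left(-6\right) = \left(-8232 - - \frac{3103}{26049}\right) - -120 = \left(-8232 + \frac{3103}{26049}\right) + 120 = - \frac{214432265}{26049} + 120 = - \frac{211306385}{26049}$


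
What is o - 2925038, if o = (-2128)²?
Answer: 1603346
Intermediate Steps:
o = 4528384
o - 2925038 = 4528384 - 2925038 = 1603346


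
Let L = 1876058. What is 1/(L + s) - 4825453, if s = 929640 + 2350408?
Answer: -24880547166017/5156106 ≈ -4.8255e+6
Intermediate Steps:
s = 3280048
1/(L + s) - 4825453 = 1/(1876058 + 3280048) - 4825453 = 1/5156106 - 4825453 = -24880547166017/5156106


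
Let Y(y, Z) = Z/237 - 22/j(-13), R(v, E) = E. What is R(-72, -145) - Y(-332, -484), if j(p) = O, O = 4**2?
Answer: -268441/1896 ≈ -141.58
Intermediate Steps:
O = 16
j(p) = 16
Y(y, Z) = -11/8 + Z/237 (Y(y, Z) = Z/237 - 22/16 = Z*(1/237) - 22*1/16 = Z/237 - 11/8 = -11/8 + Z/237)
R(-72, -145) - Y(-332, -484) = -145 - (-11/8 + (1/237)*(-484)) = -145 - (-11/8 - 484/237) = -145 - 1*(-6479/1896) = -145 + 6479/1896 = -268441/1896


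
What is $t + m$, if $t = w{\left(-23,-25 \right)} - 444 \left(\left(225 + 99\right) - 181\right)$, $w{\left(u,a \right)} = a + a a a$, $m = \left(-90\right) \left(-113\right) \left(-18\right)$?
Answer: $-262202$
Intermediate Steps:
$m = -183060$ ($m = 10170 \left(-18\right) = -183060$)
$w{\left(u,a \right)} = a + a^{3}$ ($w{\left(u,a \right)} = a + a a^{2} = a + a^{3}$)
$t = -79142$ ($t = \left(-25 + \left(-25\right)^{3}\right) - 444 \left(\left(225 + 99\right) - 181\right) = \left(-25 - 15625\right) - 444 \left(324 - 181\right) = -15650 - 63492 = -79142$)
$t + m = -79142 - 183060 = -262202$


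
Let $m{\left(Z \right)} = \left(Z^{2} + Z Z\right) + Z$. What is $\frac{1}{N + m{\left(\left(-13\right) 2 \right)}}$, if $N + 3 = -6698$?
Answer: $- \frac{1}{5375} \approx -0.00018605$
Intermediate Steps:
$N = -6701$ ($N = -3 - 6698 = -6701$)
$m{\left(Z \right)} = Z + 2 Z^{2}$ ($m{\left(Z \right)} = \left(Z^{2} + Z^{2}\right) + Z = 2 Z^{2} + Z = Z + 2 Z^{2}$)
$\frac{1}{N + m{\left(\left(-13\right) 2 \right)}} = \frac{1}{-6701 + \left(-13\right) 2 \left(1 + 2 \left(\left(-13\right) 2\right)\right)} = \frac{1}{-6701 - 26 \left(1 + 2 \left(-26\right)\right)} = \frac{1}{-6701 - 26 \left(1 - 52\right)} = \frac{1}{-6701 - -1326} = \frac{1}{-6701 + 1326} = \frac{1}{-5375} = - \frac{1}{5375}$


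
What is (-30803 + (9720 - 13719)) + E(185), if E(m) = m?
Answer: -34617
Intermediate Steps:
(-30803 + (9720 - 13719)) + E(185) = (-30803 + (9720 - 13719)) + 185 = (-30803 - 3999) + 185 = -34802 + 185 = -34617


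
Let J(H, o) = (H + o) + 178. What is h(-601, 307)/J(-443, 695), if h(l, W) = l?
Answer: -601/430 ≈ -1.3977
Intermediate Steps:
J(H, o) = 178 + H + o
h(-601, 307)/J(-443, 695) = -601/(178 - 443 + 695) = -601/430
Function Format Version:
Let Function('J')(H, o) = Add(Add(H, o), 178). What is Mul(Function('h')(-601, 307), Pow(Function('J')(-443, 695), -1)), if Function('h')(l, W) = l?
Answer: Rational(-601, 430) ≈ -1.3977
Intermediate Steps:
Function('J')(H, o) = Add(178, H, o)
Mul(Function('h')(-601, 307), Pow(Function('J')(-443, 695), -1)) = Mul(-601, Pow(Add(178, -443, 695), -1)) = Mul(-601, Pow(430, -1)) = Mul(-601, Rational(1, 430)) = Rational(-601, 430)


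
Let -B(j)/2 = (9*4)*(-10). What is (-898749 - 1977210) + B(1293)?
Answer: -2875239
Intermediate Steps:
B(j) = 720 (B(j) = -2*9*4*(-10) = -72*(-10) = -2*(-360) = 720)
(-898749 - 1977210) + B(1293) = (-898749 - 1977210) + 720 = -2875959 + 720 = -2875239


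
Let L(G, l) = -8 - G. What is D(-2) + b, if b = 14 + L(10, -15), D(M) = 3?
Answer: -1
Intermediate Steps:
b = -4 (b = 14 + (-8 - 1*10) = 14 + (-8 - 10) = 14 - 18 = -4)
D(-2) + b = 3 - 4 = -1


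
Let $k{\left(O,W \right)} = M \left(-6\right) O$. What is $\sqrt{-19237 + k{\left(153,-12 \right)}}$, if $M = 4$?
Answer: $i \sqrt{22909} \approx 151.36 i$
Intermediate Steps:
$k{\left(O,W \right)} = - 24 O$ ($k{\left(O,W \right)} = 4 \left(-6\right) O = - 24 O$)
$\sqrt{-19237 + k{\left(153,-12 \right)}} = \sqrt{-19237 - 3672} = \sqrt{-22909} = i \sqrt{22909}$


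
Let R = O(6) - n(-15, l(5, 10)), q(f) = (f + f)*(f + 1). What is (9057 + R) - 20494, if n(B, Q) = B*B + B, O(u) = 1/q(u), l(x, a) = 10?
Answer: -978347/84 ≈ -11647.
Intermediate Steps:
q(f) = 2*f*(1 + f) (q(f) = (2*f)*(1 + f) = 2*f*(1 + f))
O(u) = 1/(2*u*(1 + u))
n(B, Q) = B + B**2 (n(B, Q) = B**2 + B = B + B**2)
R = -17639/84 (R = (1/2)/(6*(1 + 6)) - (-15)*(1 - 15) = (1/2)*(1/6)/7 - (-15)*(-14) = (1/2)*(1/6)*(1/7) - 1*210 = 1/84 - 210 = -17639/84 ≈ -209.99)
(9057 + R) - 20494 = (9057 - 17639/84) - 20494 = 743149/84 - 20494 = -978347/84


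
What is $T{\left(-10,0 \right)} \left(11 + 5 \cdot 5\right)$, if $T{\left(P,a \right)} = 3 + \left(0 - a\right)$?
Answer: $108$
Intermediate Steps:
$T{\left(P,a \right)} = 3 - a$
$T{\left(-10,0 \right)} \left(11 + 5 \cdot 5\right) = \left(3 - 0\right) \left(11 + 5 \cdot 5\right) = \left(3 + 0\right) \left(11 + 25\right) = 3 \cdot 36 = 108$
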